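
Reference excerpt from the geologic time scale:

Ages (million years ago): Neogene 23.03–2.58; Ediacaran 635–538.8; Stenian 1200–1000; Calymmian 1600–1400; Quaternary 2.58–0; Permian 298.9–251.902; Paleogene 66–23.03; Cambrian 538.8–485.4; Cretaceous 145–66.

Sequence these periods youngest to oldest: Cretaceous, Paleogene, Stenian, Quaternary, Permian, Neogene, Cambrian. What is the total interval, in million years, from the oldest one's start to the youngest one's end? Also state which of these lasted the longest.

Quaternary → Neogene → Paleogene → Cretaceous → Permian → Cambrian → Stenian; total span 1200 Myr; longest is Stenian

From the excerpt: Cretaceous 145–66; Paleogene 66–23.03; Stenian 1200–1000; Quaternary 2.58–0; Permian 298.9–251.902; Neogene 23.03–2.58; Cambrian 538.8–485.4 (Ma).
Larger Ma is earlier, so the oldest is Stenian and the youngest is Quaternary; youngest to oldest: Quaternary, Neogene, Paleogene, Cretaceous, Permian, Cambrian, Stenian.
Oldest start 1200 minus youngest end 0 gives 1200 Myr overall.
Individual lengths (start − end): Paleogene 42.97; Cretaceous 79; Cambrian 53.4; Neogene 20.45; Stenian 200; Quaternary 2.58; Permian 46.998. The largest is Stenian at 200 Myr.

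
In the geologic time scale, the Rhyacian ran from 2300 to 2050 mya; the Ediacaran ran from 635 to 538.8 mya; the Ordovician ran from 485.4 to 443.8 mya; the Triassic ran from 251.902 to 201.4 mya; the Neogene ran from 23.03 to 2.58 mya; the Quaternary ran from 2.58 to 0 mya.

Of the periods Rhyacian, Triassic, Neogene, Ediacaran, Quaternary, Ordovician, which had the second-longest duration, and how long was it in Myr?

Durations: Rhyacian 250; Triassic 50.502; Neogene 20.45; Ediacaran 96.2; Quaternary 2.58; Ordovician 41.6 Myr.
Sorted longest-first: Rhyacian (250), Ediacaran (96.2), Triassic (50.502), Ordovician (41.6), Neogene (20.45), Quaternary (2.58).
The second longest is Ediacaran at 96.2 Myr.

Ediacaran, 96.2 million years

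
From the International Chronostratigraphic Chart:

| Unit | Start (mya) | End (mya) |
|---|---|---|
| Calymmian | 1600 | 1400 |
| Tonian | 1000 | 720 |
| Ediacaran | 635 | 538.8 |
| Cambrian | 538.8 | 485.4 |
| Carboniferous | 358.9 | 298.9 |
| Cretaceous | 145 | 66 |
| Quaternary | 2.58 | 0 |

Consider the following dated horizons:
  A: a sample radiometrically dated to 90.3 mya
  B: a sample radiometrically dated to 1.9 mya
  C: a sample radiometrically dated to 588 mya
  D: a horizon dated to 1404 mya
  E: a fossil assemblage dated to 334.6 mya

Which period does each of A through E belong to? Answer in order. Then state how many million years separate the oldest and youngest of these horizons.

A — Cretaceous; B — Quaternary; C — Ediacaran; D — Calymmian; E — Carboniferous; span 1402.1 million years

Match each age against the start–end ranges in the excerpt: A = 90.3 Ma → Cretaceous (145–66); B = 1.9 Ma → Quaternary (2.58–0); C = 588 Ma → Ediacaran (635–538.8); D = 1404 Ma → Calymmian (1600–1400); E = 334.6 Ma → Carboniferous (358.9–298.9).
The largest age is 1404 Ma and the smallest is 1.9 Ma; their difference is 1402.1 Myr.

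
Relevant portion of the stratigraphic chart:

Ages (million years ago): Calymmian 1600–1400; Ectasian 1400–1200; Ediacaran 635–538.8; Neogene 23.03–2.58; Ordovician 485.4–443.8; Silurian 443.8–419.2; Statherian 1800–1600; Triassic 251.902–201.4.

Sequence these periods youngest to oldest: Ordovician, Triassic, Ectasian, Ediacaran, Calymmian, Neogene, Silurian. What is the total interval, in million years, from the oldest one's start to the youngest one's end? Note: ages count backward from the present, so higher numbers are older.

Neogene → Triassic → Silurian → Ordovician → Ediacaran → Ectasian → Calymmian; total span 1597.42 Myr

Start ages (Ma): Calymmian 1600, Ectasian 1400, Ediacaran 635, Ordovician 485.4, Silurian 443.8, Triassic 251.902, Neogene 23.03.
Ordered youngest to oldest: Neogene, Triassic, Silurian, Ordovician, Ediacaran, Ectasian, Calymmian.
Span = 1600 − 2.58 = 1597.42 Myr.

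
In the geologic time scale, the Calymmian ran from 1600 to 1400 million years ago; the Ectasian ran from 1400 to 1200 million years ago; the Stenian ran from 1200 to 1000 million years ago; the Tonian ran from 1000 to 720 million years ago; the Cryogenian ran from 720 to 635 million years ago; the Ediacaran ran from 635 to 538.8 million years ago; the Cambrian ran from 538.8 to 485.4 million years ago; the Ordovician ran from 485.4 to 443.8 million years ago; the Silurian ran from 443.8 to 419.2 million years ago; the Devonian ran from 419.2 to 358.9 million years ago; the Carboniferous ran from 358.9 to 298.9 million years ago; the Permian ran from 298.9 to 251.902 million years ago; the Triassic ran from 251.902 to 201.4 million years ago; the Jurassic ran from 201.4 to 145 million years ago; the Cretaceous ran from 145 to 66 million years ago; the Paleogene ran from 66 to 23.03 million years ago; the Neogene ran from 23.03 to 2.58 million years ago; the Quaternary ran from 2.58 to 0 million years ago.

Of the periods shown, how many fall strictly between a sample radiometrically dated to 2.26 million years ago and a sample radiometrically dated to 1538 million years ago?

16

1538 Ma sits inside the Calymmian (1600–1400) and 2.26 Ma inside the Quaternary (2.58–0); neither of those is wholly between the two dates.
The listed periods lying completely between them are Ectasian, Stenian, Tonian, Cryogenian, Ediacaran, Cambrian, Ordovician, Silurian, Devonian, Carboniferous, Permian, Triassic, Jurassic, Cretaceous, Paleogene, Neogene — 16 in all.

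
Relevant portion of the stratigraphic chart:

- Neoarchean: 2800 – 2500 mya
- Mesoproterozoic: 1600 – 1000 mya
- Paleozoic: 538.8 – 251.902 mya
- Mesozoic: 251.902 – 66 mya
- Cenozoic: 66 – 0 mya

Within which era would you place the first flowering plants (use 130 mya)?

Mesozoic

130 Ma lies between 251.902 and 66 Ma, so it falls in the Mesozoic.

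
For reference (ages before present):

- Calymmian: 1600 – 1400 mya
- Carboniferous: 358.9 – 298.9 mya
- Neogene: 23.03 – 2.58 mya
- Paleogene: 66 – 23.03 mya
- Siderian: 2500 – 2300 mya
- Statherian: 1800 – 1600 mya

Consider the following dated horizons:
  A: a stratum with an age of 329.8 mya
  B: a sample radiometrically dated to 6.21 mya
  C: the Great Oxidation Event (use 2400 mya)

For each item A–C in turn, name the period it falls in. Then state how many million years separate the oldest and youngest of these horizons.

A — Carboniferous; B — Neogene; C — Siderian; span 2393.79 million years

Match each age against the start–end ranges in the excerpt: A = 329.8 Ma → Carboniferous (358.9–298.9); B = 6.21 Ma → Neogene (23.03–2.58); C = 2400 Ma → Siderian (2500–2300).
The largest age is 2400 Ma and the smallest is 6.21 Ma; their difference is 2393.79 Myr.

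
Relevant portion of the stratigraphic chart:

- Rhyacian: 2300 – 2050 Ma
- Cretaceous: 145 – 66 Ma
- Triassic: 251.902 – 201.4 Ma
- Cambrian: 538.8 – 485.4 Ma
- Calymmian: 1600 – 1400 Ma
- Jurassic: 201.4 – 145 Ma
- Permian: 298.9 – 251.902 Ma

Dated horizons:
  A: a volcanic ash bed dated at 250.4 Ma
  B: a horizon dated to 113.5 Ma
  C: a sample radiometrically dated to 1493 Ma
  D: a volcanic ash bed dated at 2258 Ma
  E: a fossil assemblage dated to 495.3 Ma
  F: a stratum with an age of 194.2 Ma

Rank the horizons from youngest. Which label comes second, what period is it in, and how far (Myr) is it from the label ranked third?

Smaller Ma means younger, so youngest first: B 113.5 < F 194.2 < A 250.4 < E 495.3 < C 1493 < D 2258.
Counting 2 along gives F (194.2 Ma); the excerpt puts that inside the Jurassic, 201.4–145 Ma.
Next in line is A (250.4 Ma), and 250.4 − 194.2 = 56.2 Myr.

F, in the Jurassic; 56.2 million years to A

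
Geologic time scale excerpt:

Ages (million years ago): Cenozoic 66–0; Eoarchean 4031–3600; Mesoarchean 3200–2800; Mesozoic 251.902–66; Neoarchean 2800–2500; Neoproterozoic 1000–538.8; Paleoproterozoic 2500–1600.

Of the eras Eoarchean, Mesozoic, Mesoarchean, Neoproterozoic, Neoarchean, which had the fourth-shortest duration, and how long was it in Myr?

Eoarchean, 431 million years

Start − end for each: Eoarchean 4031 − 3600 = 431; Mesozoic 251.902 − 66 = 185.902; Mesoarchean 3200 − 2800 = 400; Neoproterozoic 1000 − 538.8 = 461.2; Neoarchean 2800 − 2500 = 300.
Ranking these from shortest: Mesozoic < Neoarchean < Mesoarchean < Eoarchean < Neoproterozoic.
Position 4 in that ranking is Eoarchean, which lasted 431 Myr.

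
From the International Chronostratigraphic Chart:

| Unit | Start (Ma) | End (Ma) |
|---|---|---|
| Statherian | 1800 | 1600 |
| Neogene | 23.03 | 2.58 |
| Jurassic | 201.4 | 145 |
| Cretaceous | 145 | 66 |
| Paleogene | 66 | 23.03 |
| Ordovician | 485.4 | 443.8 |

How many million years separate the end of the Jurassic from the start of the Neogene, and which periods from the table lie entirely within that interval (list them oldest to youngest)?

121.97 million years; Cretaceous, Paleogene

The Jurassic closes at 145 Ma and the Neogene opens at 23.03 Ma, so the interval is 145 − 23.03 = 121.97 Myr.
A period fits inside if it starts at or after 145 Ma and ends at or before 23.03 Ma; oldest first that gives Cretaceous, Paleogene.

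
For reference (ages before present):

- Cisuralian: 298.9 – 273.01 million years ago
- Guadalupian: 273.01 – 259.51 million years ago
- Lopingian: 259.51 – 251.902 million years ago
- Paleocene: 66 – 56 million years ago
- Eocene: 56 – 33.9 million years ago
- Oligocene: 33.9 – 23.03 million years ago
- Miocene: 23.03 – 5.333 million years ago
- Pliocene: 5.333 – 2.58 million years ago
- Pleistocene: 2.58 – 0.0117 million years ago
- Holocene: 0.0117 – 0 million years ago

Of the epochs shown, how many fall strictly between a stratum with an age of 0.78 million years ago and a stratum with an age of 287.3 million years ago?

7

The older date is 287.3 Ma and the younger is 0.78 Ma.
Epochs with start < 287.3 and end > 0.78 Ma: Guadalupian (273.01–259.51), Lopingian (259.51–251.902), Paleocene (66–56), Eocene (56–33.9), Oligocene (33.9–23.03), Miocene (23.03–5.333), Pliocene (5.333–2.58).
That is 7 complete epochs.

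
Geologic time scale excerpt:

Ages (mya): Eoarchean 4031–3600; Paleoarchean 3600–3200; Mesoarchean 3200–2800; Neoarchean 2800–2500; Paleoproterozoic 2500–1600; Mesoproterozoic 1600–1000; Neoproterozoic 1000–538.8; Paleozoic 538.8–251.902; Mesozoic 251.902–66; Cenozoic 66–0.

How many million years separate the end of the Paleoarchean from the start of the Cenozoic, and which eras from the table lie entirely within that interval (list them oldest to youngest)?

The Paleoarchean closes at 3200 Ma and the Cenozoic opens at 66 Ma, so the interval is 3200 − 66 = 3134 Myr.
An era fits inside if it starts at or after 3200 Ma and ends at or before 66 Ma; oldest first that gives Mesoarchean, Neoarchean, Paleoproterozoic, Mesoproterozoic, Neoproterozoic, Paleozoic, Mesozoic.

3134 million years; Mesoarchean, Neoarchean, Paleoproterozoic, Mesoproterozoic, Neoproterozoic, Paleozoic, Mesozoic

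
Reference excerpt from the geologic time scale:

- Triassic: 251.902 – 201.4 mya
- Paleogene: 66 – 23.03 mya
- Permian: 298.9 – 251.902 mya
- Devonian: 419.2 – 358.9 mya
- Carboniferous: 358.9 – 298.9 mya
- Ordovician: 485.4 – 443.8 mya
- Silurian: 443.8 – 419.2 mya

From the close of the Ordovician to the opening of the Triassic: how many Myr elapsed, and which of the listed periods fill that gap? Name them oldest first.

191.898 million years; Silurian, Devonian, Carboniferous, Permian

The Ordovician closes at 443.8 Ma and the Triassic opens at 251.902 Ma, so the interval is 443.8 − 251.902 = 191.898 Myr.
A period fits inside if it starts at or after 443.8 Ma and ends at or before 251.902 Ma; oldest first that gives Silurian, Devonian, Carboniferous, Permian.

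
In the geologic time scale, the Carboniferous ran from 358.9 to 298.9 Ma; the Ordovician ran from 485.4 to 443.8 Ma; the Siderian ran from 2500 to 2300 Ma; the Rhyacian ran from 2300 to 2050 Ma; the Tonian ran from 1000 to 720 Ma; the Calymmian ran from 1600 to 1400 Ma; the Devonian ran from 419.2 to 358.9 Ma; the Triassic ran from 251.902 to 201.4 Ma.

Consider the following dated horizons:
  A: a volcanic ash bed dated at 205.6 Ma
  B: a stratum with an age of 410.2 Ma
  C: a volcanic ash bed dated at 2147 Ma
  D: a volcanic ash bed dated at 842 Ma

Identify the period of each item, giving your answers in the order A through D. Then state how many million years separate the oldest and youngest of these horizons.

A — Triassic; B — Devonian; C — Rhyacian; D — Tonian; span 1941.4 million years

Match each age against the start–end ranges in the excerpt: A = 205.6 Ma → Triassic (251.902–201.4); B = 410.2 Ma → Devonian (419.2–358.9); C = 2147 Ma → Rhyacian (2300–2050); D = 842 Ma → Tonian (1000–720).
The largest age is 2147 Ma and the smallest is 205.6 Ma; their difference is 1941.4 Myr.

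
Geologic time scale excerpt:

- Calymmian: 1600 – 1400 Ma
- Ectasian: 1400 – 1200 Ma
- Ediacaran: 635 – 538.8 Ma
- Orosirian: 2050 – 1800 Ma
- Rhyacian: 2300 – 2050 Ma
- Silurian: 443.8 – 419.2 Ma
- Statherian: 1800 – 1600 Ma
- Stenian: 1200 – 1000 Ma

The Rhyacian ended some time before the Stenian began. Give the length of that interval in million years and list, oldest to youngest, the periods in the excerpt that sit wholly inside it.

850 million years; Orosirian, Statherian, Calymmian, Ectasian

The Rhyacian closes at 2050 Ma and the Stenian opens at 1200 Ma, so the interval is 2050 − 1200 = 850 Myr.
A period fits inside if it starts at or after 2050 Ma and ends at or before 1200 Ma; oldest first that gives Orosirian, Statherian, Calymmian, Ectasian.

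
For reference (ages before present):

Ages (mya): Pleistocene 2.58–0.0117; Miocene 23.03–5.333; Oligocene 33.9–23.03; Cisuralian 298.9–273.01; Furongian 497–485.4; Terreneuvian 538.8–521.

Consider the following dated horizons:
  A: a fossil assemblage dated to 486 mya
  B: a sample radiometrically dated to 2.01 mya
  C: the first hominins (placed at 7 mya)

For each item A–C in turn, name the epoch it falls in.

A — Furongian; B — Pleistocene; C — Miocene

Match each age against the start–end ranges in the excerpt: A = 486 Ma → Furongian (497–485.4); B = 2.01 Ma → Pleistocene (2.58–0.0117); C = 7 Ma → Miocene (23.03–5.333).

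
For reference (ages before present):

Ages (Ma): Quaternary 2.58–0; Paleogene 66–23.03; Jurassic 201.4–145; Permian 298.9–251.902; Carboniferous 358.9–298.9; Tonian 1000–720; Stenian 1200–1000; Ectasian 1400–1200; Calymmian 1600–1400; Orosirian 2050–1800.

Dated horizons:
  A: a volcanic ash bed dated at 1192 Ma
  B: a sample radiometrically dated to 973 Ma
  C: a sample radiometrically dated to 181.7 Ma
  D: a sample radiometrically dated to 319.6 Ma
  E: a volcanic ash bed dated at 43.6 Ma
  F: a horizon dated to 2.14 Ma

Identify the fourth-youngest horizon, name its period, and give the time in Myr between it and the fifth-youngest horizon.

Sorted youngest-first by Ma: F (2.14), E (43.6), C (181.7), D (319.6), B (973), A (1192).
The fourth youngest is D at 319.6 Ma, which lies in 358.9–298.9 Ma: the Carboniferous.
The fifth youngest is B at 973 Ma; separation = |319.6 − 973| = 653.4 Myr.

D, in the Carboniferous; 653.4 million years to B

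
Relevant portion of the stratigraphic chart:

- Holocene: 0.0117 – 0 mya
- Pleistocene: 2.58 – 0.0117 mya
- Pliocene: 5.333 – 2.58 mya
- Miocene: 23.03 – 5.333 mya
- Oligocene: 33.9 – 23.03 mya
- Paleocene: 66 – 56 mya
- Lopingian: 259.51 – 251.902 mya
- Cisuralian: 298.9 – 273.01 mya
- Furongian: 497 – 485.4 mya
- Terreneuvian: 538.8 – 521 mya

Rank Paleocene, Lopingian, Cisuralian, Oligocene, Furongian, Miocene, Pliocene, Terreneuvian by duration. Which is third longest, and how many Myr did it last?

Start − end for each: Paleocene 66 − 56 = 10; Lopingian 259.51 − 251.902 = 7.608; Cisuralian 298.9 − 273.01 = 25.89; Oligocene 33.9 − 23.03 = 10.87; Furongian 497 − 485.4 = 11.6; Miocene 23.03 − 5.333 = 17.697; Pliocene 5.333 − 2.58 = 2.753; Terreneuvian 538.8 − 521 = 17.8.
Ranking these from longest: Cisuralian > Terreneuvian > Miocene > Furongian > Oligocene > Paleocene > Lopingian > Pliocene.
Position 3 in that ranking is Miocene, which lasted 17.697 Myr.

Miocene, 17.697 million years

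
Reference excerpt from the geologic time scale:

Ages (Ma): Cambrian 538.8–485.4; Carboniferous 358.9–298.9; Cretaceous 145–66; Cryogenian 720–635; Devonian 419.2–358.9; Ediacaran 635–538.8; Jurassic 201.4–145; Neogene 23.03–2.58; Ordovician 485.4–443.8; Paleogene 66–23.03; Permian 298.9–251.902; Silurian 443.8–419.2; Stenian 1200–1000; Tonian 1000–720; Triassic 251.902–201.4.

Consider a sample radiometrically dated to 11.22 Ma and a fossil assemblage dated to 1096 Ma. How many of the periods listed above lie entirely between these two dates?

1096 Ma sits inside the Stenian (1200–1000) and 11.22 Ma inside the Neogene (23.03–2.58); neither of those is wholly between the two dates.
The listed periods lying completely between them are Tonian, Cryogenian, Ediacaran, Cambrian, Ordovician, Silurian, Devonian, Carboniferous, Permian, Triassic, Jurassic, Cretaceous, Paleogene — 13 in all.

13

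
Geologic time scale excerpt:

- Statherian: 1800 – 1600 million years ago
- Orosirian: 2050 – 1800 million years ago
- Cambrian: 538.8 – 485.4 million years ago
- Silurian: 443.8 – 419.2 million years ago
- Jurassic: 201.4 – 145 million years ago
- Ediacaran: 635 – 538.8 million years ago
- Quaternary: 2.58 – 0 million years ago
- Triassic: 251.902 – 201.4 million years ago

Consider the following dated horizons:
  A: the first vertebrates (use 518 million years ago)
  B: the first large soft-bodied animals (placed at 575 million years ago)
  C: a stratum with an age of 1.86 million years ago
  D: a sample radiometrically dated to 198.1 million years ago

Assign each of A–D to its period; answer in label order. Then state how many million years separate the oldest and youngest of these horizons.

Match each age against the start–end ranges in the excerpt: A = 518 Ma → Cambrian (538.8–485.4); B = 575 Ma → Ediacaran (635–538.8); C = 1.86 Ma → Quaternary (2.58–0); D = 198.1 Ma → Jurassic (201.4–145).
The largest age is 575 Ma and the smallest is 1.86 Ma; their difference is 573.14 Myr.

A — Cambrian; B — Ediacaran; C — Quaternary; D — Jurassic; span 573.14 million years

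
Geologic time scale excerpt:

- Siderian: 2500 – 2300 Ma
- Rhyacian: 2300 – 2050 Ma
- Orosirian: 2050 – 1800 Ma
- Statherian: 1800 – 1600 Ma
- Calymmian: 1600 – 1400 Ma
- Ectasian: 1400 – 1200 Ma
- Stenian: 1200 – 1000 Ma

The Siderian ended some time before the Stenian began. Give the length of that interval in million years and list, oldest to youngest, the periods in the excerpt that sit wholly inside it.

1100 million years; Rhyacian, Orosirian, Statherian, Calymmian, Ectasian

The Siderian closes at 2300 Ma and the Stenian opens at 1200 Ma, so the interval is 2300 − 1200 = 1100 Myr.
A period fits inside if it starts at or after 2300 Ma and ends at or before 1200 Ma; oldest first that gives Rhyacian, Orosirian, Statherian, Calymmian, Ectasian.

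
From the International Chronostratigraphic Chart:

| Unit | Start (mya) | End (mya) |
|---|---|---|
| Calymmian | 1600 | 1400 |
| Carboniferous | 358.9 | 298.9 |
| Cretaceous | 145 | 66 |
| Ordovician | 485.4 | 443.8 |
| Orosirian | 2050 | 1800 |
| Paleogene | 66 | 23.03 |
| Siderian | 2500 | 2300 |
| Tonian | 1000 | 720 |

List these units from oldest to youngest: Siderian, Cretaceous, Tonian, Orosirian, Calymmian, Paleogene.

Siderian, Orosirian, Calymmian, Tonian, Cretaceous, Paleogene

The oldest of these is Siderian (starts 2500 Ma) and the youngest is Paleogene (ends 23.03 Ma).
In between, by decreasing start age: Orosirian (2050), Calymmian (1600), Tonian (1000), Cretaceous (145).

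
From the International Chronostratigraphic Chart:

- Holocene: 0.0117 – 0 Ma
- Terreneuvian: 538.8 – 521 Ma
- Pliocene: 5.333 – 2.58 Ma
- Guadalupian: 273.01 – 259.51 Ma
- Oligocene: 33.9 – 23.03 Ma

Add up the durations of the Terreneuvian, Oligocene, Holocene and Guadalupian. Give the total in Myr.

Each duration: Terreneuvian = 17.8; Oligocene = 10.87; Holocene = 0.0117; Guadalupian = 13.5.
Sum: 17.8 + 10.87 + 0.0117 + 13.5 = 42.1817 Myr.

42.1817 million years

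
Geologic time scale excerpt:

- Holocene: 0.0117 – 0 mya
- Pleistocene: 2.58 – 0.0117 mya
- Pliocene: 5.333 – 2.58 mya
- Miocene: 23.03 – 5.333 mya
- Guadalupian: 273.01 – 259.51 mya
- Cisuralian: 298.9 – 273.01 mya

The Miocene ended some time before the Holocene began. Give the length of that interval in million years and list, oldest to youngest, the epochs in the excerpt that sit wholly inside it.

End of Miocene = 5.333 Ma; start of Holocene = 0.0117 Ma.
Gap = 5.333 − 0.0117 = 5.3213 Myr.
Epochs wholly inside 5.333–0.0117 Ma: Pliocene (5.333–2.58), Pleistocene (2.58–0.0117).

5.3213 million years; Pliocene, Pleistocene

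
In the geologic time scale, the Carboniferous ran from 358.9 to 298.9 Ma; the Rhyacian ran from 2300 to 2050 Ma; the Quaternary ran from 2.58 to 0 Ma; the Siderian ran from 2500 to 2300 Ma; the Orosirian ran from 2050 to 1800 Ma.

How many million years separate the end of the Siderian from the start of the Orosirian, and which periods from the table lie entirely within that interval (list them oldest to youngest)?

250 million years; Rhyacian

The Siderian closes at 2300 Ma and the Orosirian opens at 2050 Ma, so the interval is 2300 − 2050 = 250 Myr.
A period fits inside if it starts at or after 2300 Ma and ends at or before 2050 Ma; oldest first that gives Rhyacian.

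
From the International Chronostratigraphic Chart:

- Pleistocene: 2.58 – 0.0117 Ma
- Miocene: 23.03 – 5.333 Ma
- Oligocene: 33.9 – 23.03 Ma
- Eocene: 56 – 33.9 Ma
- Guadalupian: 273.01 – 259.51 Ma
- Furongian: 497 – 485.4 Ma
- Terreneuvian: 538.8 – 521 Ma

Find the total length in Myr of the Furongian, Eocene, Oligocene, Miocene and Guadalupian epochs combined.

75.767 million years

Duration is start − end for each: (497 − 485.4) + (56 − 33.9) + (33.9 − 23.03) + (23.03 − 5.333) + (273.01 − 259.51).
That is 11.6 + 22.1 + 10.87 + 17.697 + 13.5, which totals 75.767 million years.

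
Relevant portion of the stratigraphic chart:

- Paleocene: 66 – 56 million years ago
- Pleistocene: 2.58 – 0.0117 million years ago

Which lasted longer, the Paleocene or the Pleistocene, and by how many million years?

Paleocene, by 7.4317 million years

Paleocene: 66 − 56 = 10 Myr.
Pleistocene: 2.58 − 0.0117 = 2.5683 Myr.
Difference: 10 − 2.5683 = 7.4317 Myr, so the Paleocene was longer.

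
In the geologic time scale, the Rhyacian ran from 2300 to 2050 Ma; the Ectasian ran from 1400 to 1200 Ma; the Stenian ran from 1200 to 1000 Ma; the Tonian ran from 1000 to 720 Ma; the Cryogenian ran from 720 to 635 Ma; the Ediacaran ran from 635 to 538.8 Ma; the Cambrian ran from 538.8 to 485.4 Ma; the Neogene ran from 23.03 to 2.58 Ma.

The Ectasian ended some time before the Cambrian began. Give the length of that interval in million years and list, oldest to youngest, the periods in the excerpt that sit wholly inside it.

661.2 million years; Stenian, Tonian, Cryogenian, Ediacaran

The Ectasian closes at 1200 Ma and the Cambrian opens at 538.8 Ma, so the interval is 1200 − 538.8 = 661.2 Myr.
A period fits inside if it starts at or after 1200 Ma and ends at or before 538.8 Ma; oldest first that gives Stenian, Tonian, Cryogenian, Ediacaran.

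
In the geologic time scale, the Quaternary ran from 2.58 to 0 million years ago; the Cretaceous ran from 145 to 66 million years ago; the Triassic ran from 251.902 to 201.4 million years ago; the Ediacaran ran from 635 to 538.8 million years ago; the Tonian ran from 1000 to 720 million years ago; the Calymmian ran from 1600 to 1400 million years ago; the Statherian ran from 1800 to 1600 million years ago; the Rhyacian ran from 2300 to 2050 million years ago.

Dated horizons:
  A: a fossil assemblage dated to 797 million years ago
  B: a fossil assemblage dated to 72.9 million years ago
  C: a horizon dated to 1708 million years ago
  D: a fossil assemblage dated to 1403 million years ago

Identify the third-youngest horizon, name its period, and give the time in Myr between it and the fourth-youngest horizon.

D, in the Calymmian; 305 million years to C

Smaller Ma means younger, so youngest first: B 72.9 < A 797 < D 1403 < C 1708.
Counting 3 along gives D (1403 Ma); the excerpt puts that inside the Calymmian, 1600–1400 Ma.
Next in line is C (1708 Ma), and 1708 − 1403 = 305 Myr.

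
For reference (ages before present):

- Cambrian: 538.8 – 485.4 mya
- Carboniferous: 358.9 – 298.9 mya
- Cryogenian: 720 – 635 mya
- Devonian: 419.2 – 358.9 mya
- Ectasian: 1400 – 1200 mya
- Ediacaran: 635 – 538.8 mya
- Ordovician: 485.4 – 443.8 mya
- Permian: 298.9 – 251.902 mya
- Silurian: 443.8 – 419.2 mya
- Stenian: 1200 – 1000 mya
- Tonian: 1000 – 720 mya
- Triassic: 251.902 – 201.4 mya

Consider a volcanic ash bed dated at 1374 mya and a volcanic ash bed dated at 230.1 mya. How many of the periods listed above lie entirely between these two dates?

The older date is 1374 Ma and the younger is 230.1 Ma.
Periods with start < 1374 and end > 230.1 Ma: Stenian (1200–1000), Tonian (1000–720), Cryogenian (720–635), Ediacaran (635–538.8), Cambrian (538.8–485.4), Ordovician (485.4–443.8), Silurian (443.8–419.2), Devonian (419.2–358.9), Carboniferous (358.9–298.9), Permian (298.9–251.902).
That is 10 complete periods.

10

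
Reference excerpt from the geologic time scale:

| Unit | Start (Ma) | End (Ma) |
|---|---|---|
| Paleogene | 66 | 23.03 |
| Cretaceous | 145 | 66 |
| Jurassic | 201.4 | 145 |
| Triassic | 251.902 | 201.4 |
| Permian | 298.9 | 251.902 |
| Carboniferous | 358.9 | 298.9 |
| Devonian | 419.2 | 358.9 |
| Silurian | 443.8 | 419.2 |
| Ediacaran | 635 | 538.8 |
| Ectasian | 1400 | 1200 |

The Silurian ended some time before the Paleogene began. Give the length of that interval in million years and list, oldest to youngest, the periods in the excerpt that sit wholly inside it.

The Silurian closes at 419.2 Ma and the Paleogene opens at 66 Ma, so the interval is 419.2 − 66 = 353.2 Myr.
A period fits inside if it starts at or after 419.2 Ma and ends at or before 66 Ma; oldest first that gives Devonian, Carboniferous, Permian, Triassic, Jurassic, Cretaceous.

353.2 million years; Devonian, Carboniferous, Permian, Triassic, Jurassic, Cretaceous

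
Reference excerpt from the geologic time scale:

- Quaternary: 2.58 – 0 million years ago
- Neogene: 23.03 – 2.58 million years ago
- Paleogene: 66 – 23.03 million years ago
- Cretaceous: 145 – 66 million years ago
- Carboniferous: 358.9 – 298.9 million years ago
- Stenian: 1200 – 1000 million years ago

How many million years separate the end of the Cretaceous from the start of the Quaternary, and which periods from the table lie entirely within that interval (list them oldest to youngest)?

63.42 million years; Paleogene, Neogene

The Cretaceous closes at 66 Ma and the Quaternary opens at 2.58 Ma, so the interval is 66 − 2.58 = 63.42 Myr.
A period fits inside if it starts at or after 66 Ma and ends at or before 2.58 Ma; oldest first that gives Paleogene, Neogene.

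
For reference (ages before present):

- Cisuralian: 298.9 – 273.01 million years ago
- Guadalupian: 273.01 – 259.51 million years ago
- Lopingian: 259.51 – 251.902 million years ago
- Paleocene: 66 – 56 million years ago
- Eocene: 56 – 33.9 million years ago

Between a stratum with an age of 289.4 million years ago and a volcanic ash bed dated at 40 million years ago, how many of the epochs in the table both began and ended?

3

The older date is 289.4 Ma and the younger is 40 Ma.
Epochs with start < 289.4 and end > 40 Ma: Guadalupian (273.01–259.51), Lopingian (259.51–251.902), Paleocene (66–56).
That is 3 complete epochs.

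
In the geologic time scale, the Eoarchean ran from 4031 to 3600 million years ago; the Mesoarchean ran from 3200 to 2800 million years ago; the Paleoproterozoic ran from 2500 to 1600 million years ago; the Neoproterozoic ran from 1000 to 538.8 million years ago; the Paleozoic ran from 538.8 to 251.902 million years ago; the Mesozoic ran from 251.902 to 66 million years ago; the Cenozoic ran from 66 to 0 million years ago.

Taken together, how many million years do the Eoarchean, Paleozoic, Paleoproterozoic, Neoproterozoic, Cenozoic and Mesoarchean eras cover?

Duration is start − end for each: (4031 − 3600) + (538.8 − 251.902) + (2500 − 1600) + (1000 − 538.8) + (66 − 0) + (3200 − 2800).
That is 431 + 286.898 + 900 + 461.2 + 66 + 400, which totals 2545.098 million years.

2545.098 million years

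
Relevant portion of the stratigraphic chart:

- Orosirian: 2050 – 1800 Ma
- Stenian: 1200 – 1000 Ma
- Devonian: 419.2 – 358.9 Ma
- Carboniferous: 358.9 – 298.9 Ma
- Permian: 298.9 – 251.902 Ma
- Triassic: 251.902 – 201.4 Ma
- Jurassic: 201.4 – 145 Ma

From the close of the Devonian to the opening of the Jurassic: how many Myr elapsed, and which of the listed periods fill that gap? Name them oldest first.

157.5 million years; Carboniferous, Permian, Triassic

The Devonian closes at 358.9 Ma and the Jurassic opens at 201.4 Ma, so the interval is 358.9 − 201.4 = 157.5 Myr.
A period fits inside if it starts at or after 358.9 Ma and ends at or before 201.4 Ma; oldest first that gives Carboniferous, Permian, Triassic.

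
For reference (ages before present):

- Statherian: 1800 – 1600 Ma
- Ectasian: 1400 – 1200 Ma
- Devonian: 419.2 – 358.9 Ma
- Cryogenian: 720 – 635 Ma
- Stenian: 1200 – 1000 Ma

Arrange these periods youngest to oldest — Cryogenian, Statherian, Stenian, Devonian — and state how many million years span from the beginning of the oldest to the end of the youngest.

Start ages (Ma): Statherian 1800, Stenian 1200, Cryogenian 720, Devonian 419.2.
Ordered youngest to oldest: Devonian, Cryogenian, Stenian, Statherian.
Span = 1800 − 358.9 = 1441.1 Myr.

Devonian, Cryogenian, Stenian, Statherian; total span 1441.1 Myr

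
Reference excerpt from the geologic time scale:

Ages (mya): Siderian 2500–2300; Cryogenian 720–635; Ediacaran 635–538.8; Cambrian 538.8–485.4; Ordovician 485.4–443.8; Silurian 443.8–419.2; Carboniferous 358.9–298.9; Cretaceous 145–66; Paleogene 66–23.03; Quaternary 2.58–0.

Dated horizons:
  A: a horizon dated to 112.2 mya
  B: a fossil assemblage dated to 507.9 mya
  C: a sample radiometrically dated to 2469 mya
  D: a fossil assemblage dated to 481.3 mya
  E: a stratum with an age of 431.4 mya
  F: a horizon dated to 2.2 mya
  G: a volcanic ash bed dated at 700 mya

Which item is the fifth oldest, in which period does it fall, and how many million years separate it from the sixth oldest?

E, in the Silurian; 319.2 million years to A

Larger Ma means older, so oldest first: C 2469 > G 700 > B 507.9 > D 481.3 > E 431.4 > A 112.2 > F 2.2.
Counting 5 along gives E (431.4 Ma); the excerpt puts that inside the Silurian, 443.8–419.2 Ma.
Next in line is A (112.2 Ma), and 431.4 − 112.2 = 319.2 Myr.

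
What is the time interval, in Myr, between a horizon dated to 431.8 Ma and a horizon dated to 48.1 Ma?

383.7 million years

431.8 − 48.1 = 383.7 million years.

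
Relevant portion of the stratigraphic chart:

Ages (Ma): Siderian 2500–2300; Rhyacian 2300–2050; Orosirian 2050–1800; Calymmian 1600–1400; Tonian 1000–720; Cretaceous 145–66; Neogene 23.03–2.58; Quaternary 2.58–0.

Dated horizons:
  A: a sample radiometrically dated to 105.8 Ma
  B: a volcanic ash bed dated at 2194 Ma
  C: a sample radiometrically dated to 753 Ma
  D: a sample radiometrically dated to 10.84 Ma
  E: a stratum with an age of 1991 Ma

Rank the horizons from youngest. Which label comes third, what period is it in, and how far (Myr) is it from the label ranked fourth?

Smaller Ma means younger, so youngest first: D 10.84 < A 105.8 < C 753 < E 1991 < B 2194.
Counting 3 along gives C (753 Ma); the excerpt puts that inside the Tonian, 1000–720 Ma.
Next in line is E (1991 Ma), and 1991 − 753 = 1238 Myr.

C, in the Tonian; 1238 million years to E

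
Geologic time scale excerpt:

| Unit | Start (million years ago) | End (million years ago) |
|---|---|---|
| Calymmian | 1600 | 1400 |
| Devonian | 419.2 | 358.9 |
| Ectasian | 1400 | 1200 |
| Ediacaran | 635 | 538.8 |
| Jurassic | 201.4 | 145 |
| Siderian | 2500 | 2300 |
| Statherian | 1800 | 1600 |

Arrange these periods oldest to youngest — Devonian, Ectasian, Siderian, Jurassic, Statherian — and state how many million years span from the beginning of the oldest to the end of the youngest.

Siderian → Statherian → Ectasian → Devonian → Jurassic; total span 2355 Myr

Start ages (Ma): Siderian 2500, Statherian 1800, Ectasian 1400, Devonian 419.2, Jurassic 201.4.
Ordered oldest to youngest: Siderian, Statherian, Ectasian, Devonian, Jurassic.
Span = 2500 − 145 = 2355 Myr.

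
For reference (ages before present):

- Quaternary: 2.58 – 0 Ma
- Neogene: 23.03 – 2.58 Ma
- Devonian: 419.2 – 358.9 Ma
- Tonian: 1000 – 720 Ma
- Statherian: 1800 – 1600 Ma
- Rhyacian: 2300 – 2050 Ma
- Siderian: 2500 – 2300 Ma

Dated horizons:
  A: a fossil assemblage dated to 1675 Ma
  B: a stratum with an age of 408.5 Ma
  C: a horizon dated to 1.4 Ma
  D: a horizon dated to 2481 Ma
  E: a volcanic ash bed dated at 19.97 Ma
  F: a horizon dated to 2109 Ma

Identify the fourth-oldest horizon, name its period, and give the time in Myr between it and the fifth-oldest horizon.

B, in the Devonian; 388.53 million years to E

Larger Ma means older, so oldest first: D 2481 > F 2109 > A 1675 > B 408.5 > E 19.97 > C 1.4.
Counting 4 along gives B (408.5 Ma); the excerpt puts that inside the Devonian, 419.2–358.9 Ma.
Next in line is E (19.97 Ma), and 408.5 − 19.97 = 388.53 Myr.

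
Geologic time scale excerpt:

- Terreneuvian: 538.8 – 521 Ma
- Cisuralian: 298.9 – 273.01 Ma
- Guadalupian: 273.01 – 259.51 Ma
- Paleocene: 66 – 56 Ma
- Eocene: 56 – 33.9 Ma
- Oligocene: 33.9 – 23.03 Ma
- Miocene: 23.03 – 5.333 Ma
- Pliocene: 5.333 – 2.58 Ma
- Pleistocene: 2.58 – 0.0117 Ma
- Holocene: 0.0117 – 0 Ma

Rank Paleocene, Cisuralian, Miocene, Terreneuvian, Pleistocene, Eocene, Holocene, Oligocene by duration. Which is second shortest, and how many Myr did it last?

Pleistocene, 2.5683 million years

Durations: Paleocene 10; Cisuralian 25.89; Miocene 17.697; Terreneuvian 17.8; Pleistocene 2.5683; Eocene 22.1; Holocene 0.0117; Oligocene 10.87 Myr.
Sorted shortest-first: Holocene (0.0117), Pleistocene (2.5683), Paleocene (10), Oligocene (10.87), Miocene (17.697), Terreneuvian (17.8), Eocene (22.1), Cisuralian (25.89).
The second shortest is Pleistocene at 2.5683 Myr.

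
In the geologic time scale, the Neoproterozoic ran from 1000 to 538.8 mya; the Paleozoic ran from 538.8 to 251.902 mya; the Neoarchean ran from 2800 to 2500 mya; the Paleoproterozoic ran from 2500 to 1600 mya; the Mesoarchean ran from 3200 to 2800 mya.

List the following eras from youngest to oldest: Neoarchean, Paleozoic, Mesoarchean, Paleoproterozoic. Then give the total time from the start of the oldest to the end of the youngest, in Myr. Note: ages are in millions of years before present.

Paleozoic, Paleoproterozoic, Neoarchean, Mesoarchean; total span 2948.098 Myr

Start ages (Ma): Mesoarchean 3200, Neoarchean 2800, Paleoproterozoic 2500, Paleozoic 538.8.
Ordered youngest to oldest: Paleozoic, Paleoproterozoic, Neoarchean, Mesoarchean.
Span = 3200 − 251.902 = 2948.098 Myr.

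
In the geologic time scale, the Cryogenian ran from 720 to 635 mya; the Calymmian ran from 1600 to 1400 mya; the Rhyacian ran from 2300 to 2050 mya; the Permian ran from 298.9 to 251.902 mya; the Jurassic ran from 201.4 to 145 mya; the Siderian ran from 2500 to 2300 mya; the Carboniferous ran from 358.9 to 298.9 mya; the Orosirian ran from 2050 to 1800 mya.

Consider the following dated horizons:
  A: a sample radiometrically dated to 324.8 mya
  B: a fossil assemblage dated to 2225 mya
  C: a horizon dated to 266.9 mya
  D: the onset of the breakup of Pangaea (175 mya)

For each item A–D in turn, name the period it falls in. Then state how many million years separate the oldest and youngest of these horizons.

Match each age against the start–end ranges in the excerpt: A = 324.8 Ma → Carboniferous (358.9–298.9); B = 2225 Ma → Rhyacian (2300–2050); C = 266.9 Ma → Permian (298.9–251.902); D = 175 Ma → Jurassic (201.4–145).
The largest age is 2225 Ma and the smallest is 175 Ma; their difference is 2050 Myr.

A — Carboniferous; B — Rhyacian; C — Permian; D — Jurassic; span 2050 million years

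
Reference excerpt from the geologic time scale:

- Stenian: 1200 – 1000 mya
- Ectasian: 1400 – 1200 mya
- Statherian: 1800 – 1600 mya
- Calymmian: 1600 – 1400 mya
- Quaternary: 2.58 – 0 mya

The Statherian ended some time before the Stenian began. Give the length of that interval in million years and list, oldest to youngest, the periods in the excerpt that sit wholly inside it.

The Statherian closes at 1600 Ma and the Stenian opens at 1200 Ma, so the interval is 1600 − 1200 = 400 Myr.
A period fits inside if it starts at or after 1600 Ma and ends at or before 1200 Ma; oldest first that gives Calymmian, Ectasian.

400 million years; Calymmian, Ectasian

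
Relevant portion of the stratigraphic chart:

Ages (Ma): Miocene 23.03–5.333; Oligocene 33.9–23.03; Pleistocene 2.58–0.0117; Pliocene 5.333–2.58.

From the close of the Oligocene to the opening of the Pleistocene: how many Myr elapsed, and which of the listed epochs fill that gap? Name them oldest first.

20.45 million years; Miocene, Pliocene

The Oligocene closes at 23.03 Ma and the Pleistocene opens at 2.58 Ma, so the interval is 23.03 − 2.58 = 20.45 Myr.
An epoch fits inside if it starts at or after 23.03 Ma and ends at or before 2.58 Ma; oldest first that gives Miocene, Pliocene.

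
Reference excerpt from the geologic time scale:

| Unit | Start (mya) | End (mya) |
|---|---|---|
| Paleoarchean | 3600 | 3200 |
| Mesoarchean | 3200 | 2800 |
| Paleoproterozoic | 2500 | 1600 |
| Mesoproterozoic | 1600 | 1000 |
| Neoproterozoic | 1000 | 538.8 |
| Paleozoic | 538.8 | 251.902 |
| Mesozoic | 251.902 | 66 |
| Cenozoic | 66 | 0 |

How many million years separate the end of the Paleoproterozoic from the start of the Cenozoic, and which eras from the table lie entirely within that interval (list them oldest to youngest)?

1534 million years; Mesoproterozoic, Neoproterozoic, Paleozoic, Mesozoic

The Paleoproterozoic closes at 1600 Ma and the Cenozoic opens at 66 Ma, so the interval is 1600 − 66 = 1534 Myr.
An era fits inside if it starts at or after 1600 Ma and ends at or before 66 Ma; oldest first that gives Mesoproterozoic, Neoproterozoic, Paleozoic, Mesozoic.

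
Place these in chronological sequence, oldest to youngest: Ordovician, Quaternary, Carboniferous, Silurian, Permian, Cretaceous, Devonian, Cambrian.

Group by era (each group listed oldest first) — Paleozoic: Cambrian, Ordovician, Silurian, Devonian, Carboniferous, Permian; Mesozoic: Cretaceous; Cenozoic: Quaternary. The eras run Paleozoic → Mesozoic → Cenozoic. Concatenating the groups in that era order gives oldest to youngest directly.

Cambrian, Ordovician, Silurian, Devonian, Carboniferous, Permian, Cretaceous, Quaternary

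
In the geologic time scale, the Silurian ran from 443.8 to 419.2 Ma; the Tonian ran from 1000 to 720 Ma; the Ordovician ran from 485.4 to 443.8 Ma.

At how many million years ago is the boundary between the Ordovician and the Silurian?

The Ordovician ends and the Silurian begins at 443.8 Ma.

443.8 Ma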